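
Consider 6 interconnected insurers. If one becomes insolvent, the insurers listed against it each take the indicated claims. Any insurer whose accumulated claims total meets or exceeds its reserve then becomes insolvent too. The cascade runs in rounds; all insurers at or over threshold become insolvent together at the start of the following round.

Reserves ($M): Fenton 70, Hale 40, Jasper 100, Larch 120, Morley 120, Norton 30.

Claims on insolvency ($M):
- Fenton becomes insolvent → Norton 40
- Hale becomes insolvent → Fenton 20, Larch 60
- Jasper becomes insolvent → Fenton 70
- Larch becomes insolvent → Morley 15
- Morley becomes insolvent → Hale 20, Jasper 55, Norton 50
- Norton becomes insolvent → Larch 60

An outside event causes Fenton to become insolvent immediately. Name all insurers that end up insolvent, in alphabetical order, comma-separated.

Round 1 — Fenton becomes insolvent (initial).
  Norton: +40 → 40 ≥ 30
Round 2 — Norton becomes insolvent.
  Larch: +60 → 60 < 120
No further insolvencies.

Fenton, Norton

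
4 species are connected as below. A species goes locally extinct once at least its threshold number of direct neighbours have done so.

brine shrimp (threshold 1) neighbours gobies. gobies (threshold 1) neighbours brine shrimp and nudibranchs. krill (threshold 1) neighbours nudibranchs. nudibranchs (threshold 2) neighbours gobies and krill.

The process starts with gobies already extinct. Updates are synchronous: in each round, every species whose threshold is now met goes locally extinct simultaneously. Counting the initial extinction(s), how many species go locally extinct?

Round 1 — gobies goes locally extinct (initial).
Round 2 — checking thresholds:
  brine shrimp: 1 of 1 neighbours ≥ 1, goes locally extinct.
  nudibranchs: 1 of 2 neighbours < 2, below threshold.
Round 3 — no new extinctions; cascade stops.

2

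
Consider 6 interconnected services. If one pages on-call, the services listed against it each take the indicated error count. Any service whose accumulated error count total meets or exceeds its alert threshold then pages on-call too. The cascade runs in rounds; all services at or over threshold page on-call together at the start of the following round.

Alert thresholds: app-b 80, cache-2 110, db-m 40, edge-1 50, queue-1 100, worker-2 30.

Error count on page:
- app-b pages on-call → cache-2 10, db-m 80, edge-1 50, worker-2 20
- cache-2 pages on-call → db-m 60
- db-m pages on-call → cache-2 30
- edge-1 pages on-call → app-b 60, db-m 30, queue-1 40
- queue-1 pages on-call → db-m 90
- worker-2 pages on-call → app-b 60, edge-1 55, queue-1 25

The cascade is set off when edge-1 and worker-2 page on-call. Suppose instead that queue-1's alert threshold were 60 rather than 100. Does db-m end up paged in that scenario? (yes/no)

yes

With queue-1's alert threshold at 60:
Round 1 — edge-1, worker-2 page on-call (initial).
  app-b: +60+60 → 120 ≥ 80
  db-m: +30 → 30 < 40
  queue-1: +40+25 → 65 ≥ 60
Round 2 — app-b, queue-1 page on-call.
  cache-2: +10 → 10 < 110
  db-m: +80+90 → 200 ≥ 40
Round 3 — db-m pages on-call.
  cache-2: +30 → 40 < 110
No further pages.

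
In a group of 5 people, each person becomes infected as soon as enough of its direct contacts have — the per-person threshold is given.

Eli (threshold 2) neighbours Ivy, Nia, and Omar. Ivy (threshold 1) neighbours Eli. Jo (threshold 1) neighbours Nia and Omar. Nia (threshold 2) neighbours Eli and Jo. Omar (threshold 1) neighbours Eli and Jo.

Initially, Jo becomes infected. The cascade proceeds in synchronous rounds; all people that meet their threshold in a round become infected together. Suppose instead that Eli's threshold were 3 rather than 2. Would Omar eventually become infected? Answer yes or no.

With Eli's threshold at 3:
Round 1 — Jo becomes infected (initial).
Round 2 — checking thresholds:
  Nia: 1 of 2 neighbours < 2, below threshold.
  Omar: 1 of 2 neighbours ≥ 1, becomes infected.
Round 3 — no new infections; cascade stops.

yes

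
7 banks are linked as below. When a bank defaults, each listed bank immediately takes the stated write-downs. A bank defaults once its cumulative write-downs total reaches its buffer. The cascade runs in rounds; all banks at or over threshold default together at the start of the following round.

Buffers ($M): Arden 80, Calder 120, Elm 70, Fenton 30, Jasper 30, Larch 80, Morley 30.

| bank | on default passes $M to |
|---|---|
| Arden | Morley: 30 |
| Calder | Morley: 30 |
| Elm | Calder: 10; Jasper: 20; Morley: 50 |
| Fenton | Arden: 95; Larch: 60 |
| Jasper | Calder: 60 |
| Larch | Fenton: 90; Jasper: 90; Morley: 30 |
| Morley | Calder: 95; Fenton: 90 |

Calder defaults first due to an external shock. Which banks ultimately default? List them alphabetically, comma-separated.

Arden, Calder, Fenton, Morley

Round 1 — Calder defaults (initial).
  Morley: +30 → 30 ≥ 30
Round 2 — Morley defaults.
  Fenton: +90 → 90 ≥ 30
Round 3 — Fenton defaults.
  Arden: +95 → 95 ≥ 80
  Larch: +60 → 60 < 80
Round 4 — Arden defaults.
No further defaults.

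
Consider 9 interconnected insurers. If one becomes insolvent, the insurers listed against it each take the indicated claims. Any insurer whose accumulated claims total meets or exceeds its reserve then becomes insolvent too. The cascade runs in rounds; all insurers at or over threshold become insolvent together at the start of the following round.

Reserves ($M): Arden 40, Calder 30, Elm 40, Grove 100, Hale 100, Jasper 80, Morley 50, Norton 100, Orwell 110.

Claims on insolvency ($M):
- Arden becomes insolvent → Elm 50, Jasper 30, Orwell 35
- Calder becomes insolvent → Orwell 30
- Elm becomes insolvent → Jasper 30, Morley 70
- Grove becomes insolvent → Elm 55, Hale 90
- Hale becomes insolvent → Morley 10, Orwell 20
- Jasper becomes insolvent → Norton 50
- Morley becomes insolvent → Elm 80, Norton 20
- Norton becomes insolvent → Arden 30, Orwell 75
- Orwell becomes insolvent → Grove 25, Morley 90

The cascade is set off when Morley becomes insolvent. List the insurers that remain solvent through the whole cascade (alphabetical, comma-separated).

Arden, Calder, Grove, Hale, Jasper, Norton, Orwell

Round 1 — Morley becomes insolvent (initial).
  Elm: +80 → 80 ≥ 40
  Norton: +20 → 20 < 100
Round 2 — Elm becomes insolvent.
  Jasper: +30 → 30 < 80
No further insolvencies.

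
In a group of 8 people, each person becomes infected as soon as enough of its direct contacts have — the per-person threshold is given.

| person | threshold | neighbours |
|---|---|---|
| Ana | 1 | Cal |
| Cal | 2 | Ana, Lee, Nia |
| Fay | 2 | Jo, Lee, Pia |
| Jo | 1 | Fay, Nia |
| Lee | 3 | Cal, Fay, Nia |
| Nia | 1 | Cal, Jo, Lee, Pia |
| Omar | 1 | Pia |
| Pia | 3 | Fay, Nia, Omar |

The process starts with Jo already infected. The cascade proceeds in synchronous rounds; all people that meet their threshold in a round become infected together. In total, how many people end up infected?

Round 1 — Jo becomes infected (initial).
Round 2 — checking thresholds:
  Fay: 1 of 3 neighbours < 2, below threshold.
  Nia: 1 of 4 neighbours ≥ 1, becomes infected.
Round 3 — no new infections; cascade stops.

2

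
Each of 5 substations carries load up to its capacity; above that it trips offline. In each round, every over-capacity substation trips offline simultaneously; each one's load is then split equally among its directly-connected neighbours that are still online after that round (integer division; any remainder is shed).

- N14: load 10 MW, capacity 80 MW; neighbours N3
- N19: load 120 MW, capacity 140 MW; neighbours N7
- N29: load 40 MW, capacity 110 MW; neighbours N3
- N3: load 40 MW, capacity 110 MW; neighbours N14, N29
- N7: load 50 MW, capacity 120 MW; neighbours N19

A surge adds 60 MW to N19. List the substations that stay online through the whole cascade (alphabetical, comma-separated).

Round 1 — N19 at 180 > 140. N19 trips offline.
  N19 sheds 180 MW to N7: 180 each.
    N7: 50+180 = 230 > 120
Round 2 — N7 trips offline.
  N7 sheds 230 MW: no online neighbours, lost.
No further trips.

N14, N29, N3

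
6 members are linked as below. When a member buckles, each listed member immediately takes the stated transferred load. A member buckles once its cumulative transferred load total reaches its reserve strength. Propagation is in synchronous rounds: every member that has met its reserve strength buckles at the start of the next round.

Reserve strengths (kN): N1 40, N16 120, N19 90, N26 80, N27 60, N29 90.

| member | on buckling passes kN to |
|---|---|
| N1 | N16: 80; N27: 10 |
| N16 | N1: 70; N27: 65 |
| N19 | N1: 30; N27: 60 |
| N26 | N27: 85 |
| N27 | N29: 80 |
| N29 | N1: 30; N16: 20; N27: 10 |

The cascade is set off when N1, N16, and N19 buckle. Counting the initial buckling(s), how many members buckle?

Round 1 — N1, N16, N19 buckle (initial).
  N27: +10+65+60 → 135 ≥ 60
Round 2 — N27 buckles.
  N29: +80 → 80 < 90
No further bucklings.

4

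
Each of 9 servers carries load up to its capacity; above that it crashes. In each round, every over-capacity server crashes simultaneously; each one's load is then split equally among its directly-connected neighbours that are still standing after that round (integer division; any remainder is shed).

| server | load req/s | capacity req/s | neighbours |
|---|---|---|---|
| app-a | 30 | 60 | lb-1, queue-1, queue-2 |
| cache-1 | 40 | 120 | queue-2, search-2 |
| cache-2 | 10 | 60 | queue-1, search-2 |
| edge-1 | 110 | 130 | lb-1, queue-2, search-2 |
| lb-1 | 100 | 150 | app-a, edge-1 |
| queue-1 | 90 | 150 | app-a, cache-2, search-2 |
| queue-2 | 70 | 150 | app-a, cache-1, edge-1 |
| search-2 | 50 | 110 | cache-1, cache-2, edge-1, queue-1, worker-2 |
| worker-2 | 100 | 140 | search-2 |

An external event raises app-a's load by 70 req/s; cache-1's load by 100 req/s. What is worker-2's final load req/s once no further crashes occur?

130

Round 1 — app-a at 100 > 60; cache-1 at 140 > 120. app-a, cache-1 crash.
  app-a sheds 100 req/s to lb-1, queue-1, queue-2: 33 each (1 lost).
    lb-1: 100+33 = 133 ≤ 150
    queue-1: 90+33 = 123 ≤ 150
    queue-2: 70+33 = 103 ≤ 150
  cache-1 sheds 140 req/s to queue-2, search-2: 70 each.
    queue-2: 103+70 = 173 > 150
    search-2: 50+70 = 120 > 110
Round 2 — queue-2, search-2 crash.
  queue-2 sheds 173 req/s to edge-1: 173 each.
    edge-1: 110+173 = 283 > 130
  search-2 sheds 120 req/s to cache-2, edge-1, queue-1, worker-2: 30 each.
    cache-2: 10+30 = 40 ≤ 60
    edge-1: 283+30 = 313 > 130
    queue-1: 123+30 = 153 > 150
    worker-2: 100+30 = 130 ≤ 140
Round 3 — edge-1, queue-1 crash.
  edge-1 sheds 313 req/s to lb-1: 313 each.
    lb-1: 133+313 = 446 > 150
  queue-1 sheds 153 req/s to cache-2: 153 each.
    cache-2: 40+153 = 193 > 60
Round 4 — cache-2, lb-1 crash.
  cache-2 sheds 193 req/s: no online neighbours, lost.
  lb-1 sheds 446 req/s: no online neighbours, lost.
No further crashes.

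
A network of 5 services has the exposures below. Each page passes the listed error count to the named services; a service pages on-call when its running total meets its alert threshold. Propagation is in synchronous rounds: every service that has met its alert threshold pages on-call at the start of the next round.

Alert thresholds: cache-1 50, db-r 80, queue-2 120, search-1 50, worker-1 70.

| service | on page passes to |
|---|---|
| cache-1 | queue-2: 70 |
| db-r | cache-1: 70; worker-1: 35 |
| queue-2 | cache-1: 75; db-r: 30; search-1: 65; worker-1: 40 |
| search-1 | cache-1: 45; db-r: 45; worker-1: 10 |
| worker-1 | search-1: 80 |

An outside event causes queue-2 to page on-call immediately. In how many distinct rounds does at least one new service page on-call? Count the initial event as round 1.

Round 1 — queue-2 pages on-call (initial).
  cache-1: +75 → 75 ≥ 50
  db-r: +30 → 30 < 80
  search-1: +65 → 65 ≥ 50
  worker-1: +40 → 40 < 70
Round 2 — cache-1, search-1 page on-call.
  db-r: +45 → 75 < 80
  worker-1: +10 → 50 < 70
No further pages.

2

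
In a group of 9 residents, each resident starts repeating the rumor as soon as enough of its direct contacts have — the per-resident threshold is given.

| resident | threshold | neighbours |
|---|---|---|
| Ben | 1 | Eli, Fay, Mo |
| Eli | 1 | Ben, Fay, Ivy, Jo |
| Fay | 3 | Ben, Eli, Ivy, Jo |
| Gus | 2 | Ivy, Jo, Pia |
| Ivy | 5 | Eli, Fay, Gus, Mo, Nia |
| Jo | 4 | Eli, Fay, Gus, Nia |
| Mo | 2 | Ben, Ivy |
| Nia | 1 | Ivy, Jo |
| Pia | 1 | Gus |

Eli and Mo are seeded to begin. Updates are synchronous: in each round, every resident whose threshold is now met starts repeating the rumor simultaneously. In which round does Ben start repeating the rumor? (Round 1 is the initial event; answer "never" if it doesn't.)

Round 1 — Eli, Mo start repeating the rumor (initial).
Round 2 — checking thresholds:
  Ben: 2 of 3 neighbours ≥ 1, starts repeating the rumor.
  Fay: 1 of 4 neighbours < 3, below threshold.
  Ivy: 2 of 5 neighbours < 5, below threshold.
  Jo: 1 of 4 neighbours < 4, below threshold.
Round 3 — no new spreads; cascade stops.

2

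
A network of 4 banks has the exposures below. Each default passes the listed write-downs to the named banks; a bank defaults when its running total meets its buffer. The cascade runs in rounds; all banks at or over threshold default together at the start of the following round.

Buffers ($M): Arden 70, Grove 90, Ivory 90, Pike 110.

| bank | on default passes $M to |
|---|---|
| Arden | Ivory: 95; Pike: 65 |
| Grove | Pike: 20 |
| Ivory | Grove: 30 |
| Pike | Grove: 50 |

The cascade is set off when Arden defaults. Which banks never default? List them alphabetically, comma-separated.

Grove, Pike

Round 1 — Arden defaults (initial).
  Ivory: +95 → 95 ≥ 90
  Pike: +65 → 65 < 110
Round 2 — Ivory defaults.
  Grove: +30 → 30 < 90
No further defaults.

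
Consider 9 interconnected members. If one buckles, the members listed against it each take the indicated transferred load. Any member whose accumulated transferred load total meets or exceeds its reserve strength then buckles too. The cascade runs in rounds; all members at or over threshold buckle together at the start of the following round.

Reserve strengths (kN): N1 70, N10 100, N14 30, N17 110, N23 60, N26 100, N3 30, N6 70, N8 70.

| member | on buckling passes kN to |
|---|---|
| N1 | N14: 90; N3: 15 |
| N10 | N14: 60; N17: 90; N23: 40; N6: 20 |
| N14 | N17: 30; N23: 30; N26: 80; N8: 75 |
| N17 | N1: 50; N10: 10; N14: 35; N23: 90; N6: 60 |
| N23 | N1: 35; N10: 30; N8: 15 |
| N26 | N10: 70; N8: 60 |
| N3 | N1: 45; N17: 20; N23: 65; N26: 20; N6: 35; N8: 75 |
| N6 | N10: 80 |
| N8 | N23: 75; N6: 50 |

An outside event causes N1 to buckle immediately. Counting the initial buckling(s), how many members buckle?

Round 1 — N1 buckles (initial).
  N14: +90 → 90 ≥ 30
  N3: +15 → 15 < 30
Round 2 — N14 buckles.
  N17: +30 → 30 < 110
  N23: +30 → 30 < 60
  N26: +80 → 80 < 100
  N8: +75 → 75 ≥ 70
Round 3 — N8 buckles.
  N23: +75 → 105 ≥ 60
  N6: +50 → 50 < 70
Round 4 — N23 buckles.
  N10: +30 → 30 < 100
No further bucklings.

4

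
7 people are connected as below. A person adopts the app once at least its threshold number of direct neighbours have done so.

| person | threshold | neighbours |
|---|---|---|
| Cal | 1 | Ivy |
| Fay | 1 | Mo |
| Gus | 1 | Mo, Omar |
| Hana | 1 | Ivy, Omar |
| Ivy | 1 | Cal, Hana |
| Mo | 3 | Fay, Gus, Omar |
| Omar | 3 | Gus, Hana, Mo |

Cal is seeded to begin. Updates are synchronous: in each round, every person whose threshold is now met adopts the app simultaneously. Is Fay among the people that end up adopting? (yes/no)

Round 1 — Cal adopts the app (initial).
Round 2 — checking thresholds:
  Ivy: 1 of 2 neighbours ≥ 1, adopts the app.
Round 3 — checking thresholds:
  Hana: 1 of 2 neighbours ≥ 1, adopts the app.
Round 4 — no new adoptions; cascade stops.

no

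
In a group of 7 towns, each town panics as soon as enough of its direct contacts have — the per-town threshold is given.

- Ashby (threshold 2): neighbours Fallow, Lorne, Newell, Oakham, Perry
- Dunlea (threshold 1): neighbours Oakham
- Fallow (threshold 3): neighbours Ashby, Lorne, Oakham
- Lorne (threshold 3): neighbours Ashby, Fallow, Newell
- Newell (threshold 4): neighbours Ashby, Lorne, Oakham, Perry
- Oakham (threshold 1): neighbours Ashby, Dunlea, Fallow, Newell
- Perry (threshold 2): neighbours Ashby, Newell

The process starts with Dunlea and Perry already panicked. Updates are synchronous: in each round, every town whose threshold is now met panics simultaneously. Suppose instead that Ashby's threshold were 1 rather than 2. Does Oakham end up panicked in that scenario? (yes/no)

yes

With Ashby's threshold at 1:
Round 1 — Dunlea, Perry panic (initial).
Round 2 — checking thresholds:
  Ashby: 1 of 5 neighbours ≥ 1, panics.
  Newell: 1 of 4 neighbours < 4, below threshold.
  Oakham: 1 of 4 neighbours ≥ 1, panics.
Round 3 — no new panics; cascade stops.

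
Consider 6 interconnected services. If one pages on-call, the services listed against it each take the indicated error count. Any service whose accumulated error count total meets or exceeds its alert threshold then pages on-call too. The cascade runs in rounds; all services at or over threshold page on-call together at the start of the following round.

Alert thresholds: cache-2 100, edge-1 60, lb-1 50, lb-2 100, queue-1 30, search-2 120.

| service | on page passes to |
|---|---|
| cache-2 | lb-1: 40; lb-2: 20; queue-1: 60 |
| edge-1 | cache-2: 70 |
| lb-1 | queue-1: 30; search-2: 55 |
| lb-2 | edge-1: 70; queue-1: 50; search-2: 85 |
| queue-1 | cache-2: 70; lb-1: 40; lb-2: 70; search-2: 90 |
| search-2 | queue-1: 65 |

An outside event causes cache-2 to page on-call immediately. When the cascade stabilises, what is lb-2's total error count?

90

Round 1 — cache-2 pages on-call (initial).
  lb-1: +40 → 40 < 50
  lb-2: +20 → 20 < 100
  queue-1: +60 → 60 ≥ 30
Round 2 — queue-1 pages on-call.
  lb-1: +40 → 80 ≥ 50
  lb-2: +70 → 90 < 100
  search-2: +90 → 90 < 120
Round 3 — lb-1 pages on-call.
  search-2: +55 → 145 ≥ 120
Round 4 — search-2 pages on-call.
No further pages.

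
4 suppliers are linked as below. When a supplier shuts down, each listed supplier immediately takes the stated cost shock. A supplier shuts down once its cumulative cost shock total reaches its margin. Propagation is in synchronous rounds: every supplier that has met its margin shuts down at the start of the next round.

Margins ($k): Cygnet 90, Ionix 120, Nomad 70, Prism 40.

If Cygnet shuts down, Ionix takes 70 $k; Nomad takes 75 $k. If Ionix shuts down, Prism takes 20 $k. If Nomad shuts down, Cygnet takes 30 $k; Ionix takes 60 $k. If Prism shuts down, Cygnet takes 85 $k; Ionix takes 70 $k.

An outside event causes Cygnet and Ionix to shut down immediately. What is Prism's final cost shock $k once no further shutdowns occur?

Round 1 — Cygnet, Ionix shut down (initial).
  Nomad: +75 → 75 ≥ 70
  Prism: +20 → 20 < 40
Round 2 — Nomad shuts down.
No further shutdowns.

20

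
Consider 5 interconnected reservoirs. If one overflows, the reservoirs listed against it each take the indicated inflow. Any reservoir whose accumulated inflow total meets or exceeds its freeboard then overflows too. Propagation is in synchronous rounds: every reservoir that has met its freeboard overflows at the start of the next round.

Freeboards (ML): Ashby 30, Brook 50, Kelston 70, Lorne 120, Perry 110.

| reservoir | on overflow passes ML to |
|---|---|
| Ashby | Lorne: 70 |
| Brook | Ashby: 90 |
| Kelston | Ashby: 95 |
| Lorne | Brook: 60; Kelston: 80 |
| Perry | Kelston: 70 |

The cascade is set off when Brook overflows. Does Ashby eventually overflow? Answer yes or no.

Round 1 — Brook overflows (initial).
  Ashby: +90 → 90 ≥ 30
Round 2 — Ashby overflows.
  Lorne: +70 → 70 < 120
No further overflows.

yes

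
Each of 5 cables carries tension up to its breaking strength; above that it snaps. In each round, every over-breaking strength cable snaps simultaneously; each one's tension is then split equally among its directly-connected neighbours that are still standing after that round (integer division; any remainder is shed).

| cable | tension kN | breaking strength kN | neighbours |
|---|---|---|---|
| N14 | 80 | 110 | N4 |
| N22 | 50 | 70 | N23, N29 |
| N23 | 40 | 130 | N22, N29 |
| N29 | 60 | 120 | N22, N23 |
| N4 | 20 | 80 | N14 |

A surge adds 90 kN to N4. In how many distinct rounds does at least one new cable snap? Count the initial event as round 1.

2

Round 1 — N4 at 110 > 80. N4 snaps.
  N4 sheds 110 kN to N14: 110 each.
    N14: 80+110 = 190 > 110
Round 2 — N14 snaps.
  N14 sheds 190 kN: no online neighbours, lost.
No further breaks.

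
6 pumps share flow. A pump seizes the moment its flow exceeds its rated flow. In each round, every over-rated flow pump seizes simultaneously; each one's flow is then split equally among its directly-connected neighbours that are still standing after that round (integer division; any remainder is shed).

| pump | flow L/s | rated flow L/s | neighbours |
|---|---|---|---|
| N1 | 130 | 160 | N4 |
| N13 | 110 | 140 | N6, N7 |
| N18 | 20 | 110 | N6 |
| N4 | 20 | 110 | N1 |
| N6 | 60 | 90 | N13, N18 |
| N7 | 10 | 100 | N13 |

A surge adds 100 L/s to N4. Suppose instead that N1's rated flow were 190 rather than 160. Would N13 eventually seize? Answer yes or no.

With N1's rated flow at 190:
Round 1 — N4 at 120 > 110. N4 seizes.
  N4 sheds 120 L/s to N1: 120 each.
    N1: 130+120 = 250 > 190
Round 2 — N1 seizes.
  N1 sheds 250 L/s: no online neighbours, lost.
No further seizures.

no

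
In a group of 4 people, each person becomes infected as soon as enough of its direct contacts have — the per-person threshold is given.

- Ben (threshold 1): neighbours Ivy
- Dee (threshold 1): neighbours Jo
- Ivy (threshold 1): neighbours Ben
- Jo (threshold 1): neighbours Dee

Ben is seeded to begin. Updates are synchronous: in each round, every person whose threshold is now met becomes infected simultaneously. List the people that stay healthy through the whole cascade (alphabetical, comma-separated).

Dee, Jo

Round 1 — Ben becomes infected (initial).
Round 2 — checking thresholds:
  Ivy: 1 of 1 neighbours ≥ 1, becomes infected.
Round 3 — no new infections; cascade stops.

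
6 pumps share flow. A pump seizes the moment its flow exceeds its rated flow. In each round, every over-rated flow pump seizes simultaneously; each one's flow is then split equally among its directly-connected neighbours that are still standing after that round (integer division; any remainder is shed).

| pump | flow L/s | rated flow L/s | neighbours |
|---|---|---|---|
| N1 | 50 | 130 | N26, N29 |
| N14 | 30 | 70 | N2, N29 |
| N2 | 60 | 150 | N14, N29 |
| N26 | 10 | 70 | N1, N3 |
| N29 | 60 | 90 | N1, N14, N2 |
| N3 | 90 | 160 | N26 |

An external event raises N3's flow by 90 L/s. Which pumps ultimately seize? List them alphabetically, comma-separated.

Round 1 — N3 at 180 > 160. N3 seizes.
  N3 sheds 180 L/s to N26: 180 each.
    N26: 10+180 = 190 > 70
Round 2 — N26 seizes.
  N26 sheds 190 L/s to N1: 190 each.
    N1: 50+190 = 240 > 130
Round 3 — N1 seizes.
  N1 sheds 240 L/s to N29: 240 each.
    N29: 60+240 = 300 > 90
Round 4 — N29 seizes.
  N29 sheds 300 L/s to N14, N2: 150 each.
    N14: 30+150 = 180 > 70
    N2: 60+150 = 210 > 150
Round 5 — N14, N2 seize.
  N14 sheds 180 L/s: no online neighbours, lost.
  N2 sheds 210 L/s: no online neighbours, lost.
No further seizures.

N1, N14, N2, N26, N29, N3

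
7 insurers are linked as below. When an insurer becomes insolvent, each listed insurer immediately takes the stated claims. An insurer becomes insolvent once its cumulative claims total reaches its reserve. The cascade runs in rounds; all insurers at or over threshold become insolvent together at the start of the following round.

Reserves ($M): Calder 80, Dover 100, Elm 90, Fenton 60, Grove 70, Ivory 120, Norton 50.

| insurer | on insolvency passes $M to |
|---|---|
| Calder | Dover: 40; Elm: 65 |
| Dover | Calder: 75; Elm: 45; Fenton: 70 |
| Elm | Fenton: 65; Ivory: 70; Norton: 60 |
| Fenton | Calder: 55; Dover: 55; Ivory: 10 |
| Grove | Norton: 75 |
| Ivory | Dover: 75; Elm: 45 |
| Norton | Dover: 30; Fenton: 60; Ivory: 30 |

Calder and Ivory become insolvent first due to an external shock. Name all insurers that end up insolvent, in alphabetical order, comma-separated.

Round 1 — Calder, Ivory become insolvent (initial).
  Dover: +40+75 → 115 ≥ 100
  Elm: +65+45 → 110 ≥ 90
Round 2 — Dover, Elm become insolvent.
  Fenton: +70+65 → 135 ≥ 60
  Norton: +60 → 60 ≥ 50
Round 3 — Fenton, Norton become insolvent.
No further insolvencies.

Calder, Dover, Elm, Fenton, Ivory, Norton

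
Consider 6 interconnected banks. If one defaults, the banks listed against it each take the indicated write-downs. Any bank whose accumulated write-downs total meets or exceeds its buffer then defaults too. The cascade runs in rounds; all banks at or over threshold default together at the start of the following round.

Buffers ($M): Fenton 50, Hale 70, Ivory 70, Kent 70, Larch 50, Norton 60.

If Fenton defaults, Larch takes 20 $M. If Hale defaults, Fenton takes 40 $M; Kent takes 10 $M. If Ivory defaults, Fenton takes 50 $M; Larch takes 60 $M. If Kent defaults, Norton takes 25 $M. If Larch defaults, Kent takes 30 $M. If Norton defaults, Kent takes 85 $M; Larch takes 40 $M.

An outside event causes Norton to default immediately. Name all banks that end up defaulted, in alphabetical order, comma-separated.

Kent, Norton

Round 1 — Norton defaults (initial).
  Kent: +85 → 85 ≥ 70
  Larch: +40 → 40 < 50
Round 2 — Kent defaults.
No further defaults.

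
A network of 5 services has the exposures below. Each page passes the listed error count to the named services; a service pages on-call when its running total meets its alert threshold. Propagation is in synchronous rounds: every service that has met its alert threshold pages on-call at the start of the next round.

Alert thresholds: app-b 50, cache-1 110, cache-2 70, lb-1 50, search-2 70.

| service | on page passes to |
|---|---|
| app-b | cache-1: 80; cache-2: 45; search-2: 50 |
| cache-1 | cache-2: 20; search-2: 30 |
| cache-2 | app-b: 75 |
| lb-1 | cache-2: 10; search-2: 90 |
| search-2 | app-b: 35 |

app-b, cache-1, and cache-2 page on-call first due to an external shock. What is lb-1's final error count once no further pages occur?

Round 1 — app-b, cache-1, cache-2 page on-call (initial).
  search-2: +50+30 → 80 ≥ 70
Round 2 — search-2 pages on-call.
No further pages.

0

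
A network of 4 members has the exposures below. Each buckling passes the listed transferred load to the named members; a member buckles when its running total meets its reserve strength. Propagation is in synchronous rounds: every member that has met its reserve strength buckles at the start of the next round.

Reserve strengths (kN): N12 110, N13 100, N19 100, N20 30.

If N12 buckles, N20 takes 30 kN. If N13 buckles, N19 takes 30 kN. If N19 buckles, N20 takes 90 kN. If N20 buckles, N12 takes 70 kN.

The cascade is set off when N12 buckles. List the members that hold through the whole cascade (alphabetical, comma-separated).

N13, N19

Round 1 — N12 buckles (initial).
  N20: +30 → 30 ≥ 30
Round 2 — N20 buckles.
No further bucklings.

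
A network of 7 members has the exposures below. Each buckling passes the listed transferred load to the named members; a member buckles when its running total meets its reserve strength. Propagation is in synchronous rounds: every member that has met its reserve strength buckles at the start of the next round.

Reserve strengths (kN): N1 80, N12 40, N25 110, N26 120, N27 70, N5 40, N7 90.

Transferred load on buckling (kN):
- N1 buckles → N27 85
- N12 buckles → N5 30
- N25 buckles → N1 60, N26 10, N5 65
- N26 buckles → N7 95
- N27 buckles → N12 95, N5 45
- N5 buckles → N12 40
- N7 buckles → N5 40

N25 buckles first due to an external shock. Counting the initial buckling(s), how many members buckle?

3

Round 1 — N25 buckles (initial).
  N1: +60 → 60 < 80
  N26: +10 → 10 < 120
  N5: +65 → 65 ≥ 40
Round 2 — N5 buckles.
  N12: +40 → 40 ≥ 40
Round 3 — N12 buckles.
No further bucklings.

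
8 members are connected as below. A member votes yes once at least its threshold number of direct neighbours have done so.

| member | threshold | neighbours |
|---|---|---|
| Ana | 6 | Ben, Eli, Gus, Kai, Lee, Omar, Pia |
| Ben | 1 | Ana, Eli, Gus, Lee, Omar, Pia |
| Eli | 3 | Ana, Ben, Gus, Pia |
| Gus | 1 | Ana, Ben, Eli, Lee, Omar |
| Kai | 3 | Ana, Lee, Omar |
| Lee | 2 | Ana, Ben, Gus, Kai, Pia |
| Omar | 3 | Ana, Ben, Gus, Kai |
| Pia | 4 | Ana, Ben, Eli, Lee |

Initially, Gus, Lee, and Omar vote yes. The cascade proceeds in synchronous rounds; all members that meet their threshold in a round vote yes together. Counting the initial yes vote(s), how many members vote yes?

Round 1 — Gus, Lee, Omar vote yes (initial).
Round 2 — checking thresholds:
  Ana: 3 of 7 neighbours < 6, not yet.
  Ben: 3 of 6 neighbours ≥ 1, votes yes.
  Eli: 1 of 4 neighbours < 3, not yet.
  Kai: 2 of 3 neighbours < 3, not yet.
  Pia: 1 of 4 neighbours < 4, not yet.
Round 3 — no new yes votes; cascade stops.

4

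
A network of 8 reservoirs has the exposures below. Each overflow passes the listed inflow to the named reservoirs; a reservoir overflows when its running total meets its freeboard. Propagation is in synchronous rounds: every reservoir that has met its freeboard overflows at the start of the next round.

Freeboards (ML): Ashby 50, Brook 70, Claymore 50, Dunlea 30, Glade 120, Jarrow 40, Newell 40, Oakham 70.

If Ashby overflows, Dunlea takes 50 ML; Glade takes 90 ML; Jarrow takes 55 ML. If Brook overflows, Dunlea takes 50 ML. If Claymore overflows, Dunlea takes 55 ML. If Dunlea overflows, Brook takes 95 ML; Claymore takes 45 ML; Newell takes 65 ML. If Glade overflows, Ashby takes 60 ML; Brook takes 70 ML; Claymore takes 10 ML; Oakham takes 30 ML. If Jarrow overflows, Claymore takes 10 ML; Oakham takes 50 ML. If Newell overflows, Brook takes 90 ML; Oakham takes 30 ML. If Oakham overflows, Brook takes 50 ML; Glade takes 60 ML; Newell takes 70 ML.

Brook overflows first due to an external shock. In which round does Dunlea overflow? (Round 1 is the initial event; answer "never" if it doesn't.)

2

Round 1 — Brook overflows (initial).
  Dunlea: +50 → 50 ≥ 30
Round 2 — Dunlea overflows.
  Claymore: +45 → 45 < 50
  Newell: +65 → 65 ≥ 40
Round 3 — Newell overflows.
  Oakham: +30 → 30 < 70
No further overflows.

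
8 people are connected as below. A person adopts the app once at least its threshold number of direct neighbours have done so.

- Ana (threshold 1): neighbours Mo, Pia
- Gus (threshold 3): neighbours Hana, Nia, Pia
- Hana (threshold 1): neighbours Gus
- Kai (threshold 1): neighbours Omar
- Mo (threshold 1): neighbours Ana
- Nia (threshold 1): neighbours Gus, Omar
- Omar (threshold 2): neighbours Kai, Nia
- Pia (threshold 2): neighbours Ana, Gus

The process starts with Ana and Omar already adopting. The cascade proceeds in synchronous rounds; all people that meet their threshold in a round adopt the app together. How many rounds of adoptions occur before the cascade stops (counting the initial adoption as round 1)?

Round 1 — Ana, Omar adopt the app (initial).
Round 2 — checking thresholds:
  Kai: 1 of 1 neighbours ≥ 1, adopts the app.
  Mo: 1 of 1 neighbours ≥ 1, adopts the app.
  Nia: 1 of 2 neighbours ≥ 1, adopts the app.
  Pia: 1 of 2 neighbours < 2, not yet.
Round 3 — no new adoptions; cascade stops.

2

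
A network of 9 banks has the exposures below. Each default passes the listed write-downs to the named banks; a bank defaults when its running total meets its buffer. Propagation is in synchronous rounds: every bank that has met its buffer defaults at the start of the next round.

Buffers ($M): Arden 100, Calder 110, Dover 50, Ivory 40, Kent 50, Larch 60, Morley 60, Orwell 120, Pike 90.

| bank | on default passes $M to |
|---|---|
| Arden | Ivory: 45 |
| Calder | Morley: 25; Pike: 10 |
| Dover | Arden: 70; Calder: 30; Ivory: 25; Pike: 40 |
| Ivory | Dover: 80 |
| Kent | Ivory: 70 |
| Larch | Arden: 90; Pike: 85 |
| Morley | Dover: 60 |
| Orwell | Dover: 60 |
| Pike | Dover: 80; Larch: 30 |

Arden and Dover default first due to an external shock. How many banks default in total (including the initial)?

Round 1 — Arden, Dover default (initial).
  Calder: +30 → 30 < 110
  Ivory: +45+25 → 70 ≥ 40
  Pike: +40 → 40 < 90
Round 2 — Ivory defaults.
No further defaults.

3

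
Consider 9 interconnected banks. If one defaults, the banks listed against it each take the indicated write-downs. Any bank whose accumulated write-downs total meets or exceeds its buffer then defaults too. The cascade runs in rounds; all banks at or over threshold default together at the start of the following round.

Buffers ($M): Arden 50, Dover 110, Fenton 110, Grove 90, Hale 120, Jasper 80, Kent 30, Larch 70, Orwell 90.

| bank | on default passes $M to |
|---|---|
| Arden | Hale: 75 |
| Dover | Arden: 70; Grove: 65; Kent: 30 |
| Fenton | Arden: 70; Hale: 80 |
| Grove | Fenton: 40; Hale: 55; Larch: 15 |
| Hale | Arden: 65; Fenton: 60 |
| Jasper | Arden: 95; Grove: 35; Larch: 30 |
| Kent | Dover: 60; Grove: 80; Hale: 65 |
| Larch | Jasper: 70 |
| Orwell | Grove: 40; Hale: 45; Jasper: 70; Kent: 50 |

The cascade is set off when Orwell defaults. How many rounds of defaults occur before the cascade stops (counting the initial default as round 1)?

5

Round 1 — Orwell defaults (initial).
  Grove: +40 → 40 < 90
  Hale: +45 → 45 < 120
  Jasper: +70 → 70 < 80
  Kent: +50 → 50 ≥ 30
Round 2 — Kent defaults.
  Dover: +60 → 60 < 110
  Grove: +80 → 120 ≥ 90
  Hale: +65 → 110 < 120
Round 3 — Grove defaults.
  Fenton: +40 → 40 < 110
  Hale: +55 → 165 ≥ 120
  Larch: +15 → 15 < 70
Round 4 — Hale defaults.
  Arden: +65 → 65 ≥ 50
  Fenton: +60 → 100 < 110
Round 5 — Arden defaults.
No further defaults.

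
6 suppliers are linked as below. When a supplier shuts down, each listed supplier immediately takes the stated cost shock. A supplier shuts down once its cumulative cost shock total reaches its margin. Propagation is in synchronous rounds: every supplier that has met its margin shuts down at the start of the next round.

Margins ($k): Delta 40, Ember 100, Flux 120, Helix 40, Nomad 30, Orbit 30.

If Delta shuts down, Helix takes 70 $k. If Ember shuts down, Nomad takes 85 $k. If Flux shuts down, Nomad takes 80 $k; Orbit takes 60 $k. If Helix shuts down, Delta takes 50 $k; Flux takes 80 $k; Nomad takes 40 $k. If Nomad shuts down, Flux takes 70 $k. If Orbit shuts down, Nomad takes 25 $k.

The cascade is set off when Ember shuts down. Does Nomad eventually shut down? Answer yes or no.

Round 1 — Ember shuts down (initial).
  Nomad: +85 → 85 ≥ 30
Round 2 — Nomad shuts down.
  Flux: +70 → 70 < 120
No further shutdowns.

yes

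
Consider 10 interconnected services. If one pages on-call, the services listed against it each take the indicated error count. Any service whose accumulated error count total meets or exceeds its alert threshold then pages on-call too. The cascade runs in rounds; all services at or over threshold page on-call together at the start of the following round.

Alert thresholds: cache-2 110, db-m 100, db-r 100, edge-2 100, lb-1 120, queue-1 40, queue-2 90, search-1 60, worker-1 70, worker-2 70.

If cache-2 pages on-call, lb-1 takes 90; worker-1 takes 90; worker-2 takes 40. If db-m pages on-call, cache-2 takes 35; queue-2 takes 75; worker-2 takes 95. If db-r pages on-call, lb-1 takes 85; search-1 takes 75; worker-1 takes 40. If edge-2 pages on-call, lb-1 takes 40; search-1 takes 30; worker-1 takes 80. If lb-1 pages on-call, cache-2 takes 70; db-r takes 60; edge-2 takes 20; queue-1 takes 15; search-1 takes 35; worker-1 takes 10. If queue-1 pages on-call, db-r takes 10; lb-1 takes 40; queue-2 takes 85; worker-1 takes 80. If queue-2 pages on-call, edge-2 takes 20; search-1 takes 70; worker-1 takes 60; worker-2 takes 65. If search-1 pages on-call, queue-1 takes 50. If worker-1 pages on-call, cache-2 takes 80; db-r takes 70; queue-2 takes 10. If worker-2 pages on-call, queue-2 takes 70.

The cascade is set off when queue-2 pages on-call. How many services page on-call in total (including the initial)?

Round 1 — queue-2 pages on-call (initial).
  edge-2: +20 → 20 < 100
  search-1: +70 → 70 ≥ 60
  worker-1: +60 → 60 < 70
  worker-2: +65 → 65 < 70
Round 2 — search-1 pages on-call.
  queue-1: +50 → 50 ≥ 40
Round 3 — queue-1 pages on-call.
  db-r: +10 → 10 < 100
  lb-1: +40 → 40 < 120
  worker-1: +80 → 140 ≥ 70
Round 4 — worker-1 pages on-call.
  cache-2: +80 → 80 < 110
  db-r: +70 → 80 < 100
No further pages.

4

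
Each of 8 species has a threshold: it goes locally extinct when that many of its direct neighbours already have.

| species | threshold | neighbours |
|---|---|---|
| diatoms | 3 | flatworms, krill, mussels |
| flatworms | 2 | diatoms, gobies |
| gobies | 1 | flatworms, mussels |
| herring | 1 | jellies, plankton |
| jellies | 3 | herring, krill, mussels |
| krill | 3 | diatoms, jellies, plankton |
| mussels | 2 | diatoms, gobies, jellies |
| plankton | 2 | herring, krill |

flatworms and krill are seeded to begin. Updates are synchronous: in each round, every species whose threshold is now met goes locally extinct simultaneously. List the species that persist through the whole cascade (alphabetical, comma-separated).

Round 1 — flatworms, krill go locally extinct (initial).
Round 2 — checking thresholds:
  diatoms: 2 of 3 neighbours < 3, below threshold.
  gobies: 1 of 2 neighbours ≥ 1, goes locally extinct.
  jellies: 1 of 3 neighbours < 3, below threshold.
  plankton: 1 of 2 neighbours < 2, below threshold.
Round 3 — no new extinctions; cascade stops.

diatoms, herring, jellies, mussels, plankton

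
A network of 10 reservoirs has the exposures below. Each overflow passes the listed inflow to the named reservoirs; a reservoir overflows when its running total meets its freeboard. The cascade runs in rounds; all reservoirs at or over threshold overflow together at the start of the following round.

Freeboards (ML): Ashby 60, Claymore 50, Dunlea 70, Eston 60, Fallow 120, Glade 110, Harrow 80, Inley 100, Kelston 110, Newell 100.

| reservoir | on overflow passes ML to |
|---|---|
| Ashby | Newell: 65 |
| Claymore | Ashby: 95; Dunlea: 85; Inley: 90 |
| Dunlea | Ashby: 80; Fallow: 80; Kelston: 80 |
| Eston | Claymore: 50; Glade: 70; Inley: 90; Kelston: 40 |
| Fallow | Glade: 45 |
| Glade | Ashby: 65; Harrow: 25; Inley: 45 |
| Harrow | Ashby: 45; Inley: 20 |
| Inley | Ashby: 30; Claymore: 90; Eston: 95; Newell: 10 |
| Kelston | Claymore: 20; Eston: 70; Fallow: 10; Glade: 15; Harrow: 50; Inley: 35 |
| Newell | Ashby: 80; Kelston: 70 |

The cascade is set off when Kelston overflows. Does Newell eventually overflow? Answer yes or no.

no

Round 1 — Kelston overflows (initial).
  Claymore: +20 → 20 < 50
  Eston: +70 → 70 ≥ 60
  Fallow: +10 → 10 < 120
  Glade: +15 → 15 < 110
  Harrow: +50 → 50 < 80
  Inley: +35 → 35 < 100
Round 2 — Eston overflows.
  Claymore: +50 → 70 ≥ 50
  Glade: +70 → 85 < 110
  Inley: +90 → 125 ≥ 100
Round 3 — Claymore, Inley overflow.
  Ashby: +95+30 → 125 ≥ 60
  Dunlea: +85 → 85 ≥ 70
  Newell: +10 → 10 < 100
Round 4 — Ashby, Dunlea overflow.
  Fallow: +80 → 90 < 120
  Newell: +65 → 75 < 100
No further overflows.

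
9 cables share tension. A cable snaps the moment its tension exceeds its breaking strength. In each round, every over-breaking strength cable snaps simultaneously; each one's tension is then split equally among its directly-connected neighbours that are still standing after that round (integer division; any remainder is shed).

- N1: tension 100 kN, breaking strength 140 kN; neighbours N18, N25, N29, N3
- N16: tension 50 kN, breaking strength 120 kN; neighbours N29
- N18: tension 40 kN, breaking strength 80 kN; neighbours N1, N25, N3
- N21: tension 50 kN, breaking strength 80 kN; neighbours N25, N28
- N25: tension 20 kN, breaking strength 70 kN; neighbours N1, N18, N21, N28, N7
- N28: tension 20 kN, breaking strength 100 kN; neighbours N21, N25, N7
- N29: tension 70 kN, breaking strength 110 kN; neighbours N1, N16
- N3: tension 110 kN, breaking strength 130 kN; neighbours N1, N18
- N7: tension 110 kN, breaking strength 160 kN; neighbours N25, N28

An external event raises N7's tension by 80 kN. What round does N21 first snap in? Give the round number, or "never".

3

Round 1 — N7 at 190 > 160. N7 snaps.
  N7 sheds 190 kN to N25, N28: 95 each.
    N25: 20+95 = 115 > 70
    N28: 20+95 = 115 > 100
Round 2 — N25, N28 snap.
  N25 sheds 115 kN to N1, N18, N21: 38 each (1 lost).
    N1: 100+38 = 138 ≤ 140
    N18: 40+38 = 78 ≤ 80
    N21: 50+38 = 88 > 80
  N28 sheds 115 kN to N21: 115 each.
    N21: 88+115 = 203 > 80
Round 3 — N21 snaps.
  N21 sheds 203 kN: no online neighbours, lost.
No further breaks.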